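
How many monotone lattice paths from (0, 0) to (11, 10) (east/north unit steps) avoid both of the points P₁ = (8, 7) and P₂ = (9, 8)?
Number of paths = 155376

Inclusion–exclusion. Total paths: C(21, 11) = 352716. Through P₁: C(15, 8)·C(6, 3) = 128700. Through P₂: C(17, 9)·C(4, 2) = 145860. Since P₁ is strictly southwest of P₂, a monotone path through both must visit P₁ then P₂; paths through both = C(15, 8)·C(2, 1)·C(4, 2) = 77220. Avoid both = 352716 − 128700 − 145860 + 77220 = 155376.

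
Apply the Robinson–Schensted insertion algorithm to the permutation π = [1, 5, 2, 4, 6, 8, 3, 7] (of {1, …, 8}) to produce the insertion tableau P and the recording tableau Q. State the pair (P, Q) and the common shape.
P = [1, 2, 3, 6, 7] / [4, 8] / [5];  Q = [1, 2, 4, 5, 6] / [3, 8] / [7];  common shape = (5, 2, 1)

Row-insert the values π_1, π_2, … into P one at a time, bumping the leftmost entry strictly greater than the inserted value down to the next row. The recording tableau Q records, in position (i, j), the step at which that cell was added to P.
  Insert 1 (step 1): P = [1];  Q = [1]
  Insert 5 (step 2): P = [1, 5];  Q = [1, 2]
  Insert 2 (step 3): P = [1, 2] / [5];  Q = [1, 2] / [3]
  Insert 4 (step 4): P = [1, 2, 4] / [5];  Q = [1, 2, 4] / [3]
  Insert 6 (step 5): P = [1, 2, 4, 6] / [5];  Q = [1, 2, 4, 5] / [3]
  Insert 8 (step 6): P = [1, 2, 4, 6, 8] / [5];  Q = [1, 2, 4, 5, 6] / [3]
  Insert 3 (step 7): P = [1, 2, 3, 6, 8] / [4] / [5];  Q = [1, 2, 4, 5, 6] / [3] / [7]
  Insert 7 (step 8): P = [1, 2, 3, 6, 7] / [4, 8] / [5];  Q = [1, 2, 4, 5, 6] / [3, 8] / [7]
Final shape: (5, 2, 1).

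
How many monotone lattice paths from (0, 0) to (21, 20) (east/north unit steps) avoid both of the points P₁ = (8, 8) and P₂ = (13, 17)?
Number of paths = 186692048070

Inclusion–exclusion. Total paths: C(41, 21) = 269128937220. Through P₁: C(16, 8)·C(25, 13) = 66927861000. Through P₂: C(30, 13)·C(11, 8) = 19760375250. Since P₁ is strictly southwest of P₂, a monotone path through both must visit P₁ then P₂; paths through both = C(16, 8)·C(14, 5)·C(11, 8) = 4251347100. Avoid both = 269128937220 − 66927861000 − 19760375250 + 4251347100 = 186692048070.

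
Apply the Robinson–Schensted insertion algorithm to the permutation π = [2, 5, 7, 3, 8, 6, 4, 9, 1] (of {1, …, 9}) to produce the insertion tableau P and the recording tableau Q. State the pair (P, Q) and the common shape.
P = [1, 3, 4, 8, 9] / [2, 6] / [5] / [7];  Q = [1, 2, 3, 5, 8] / [4, 6] / [7] / [9];  common shape = (5, 2, 1, 1)

Row-insert the values π_1, π_2, … into P one at a time, bumping the leftmost entry strictly greater than the inserted value down to the next row. The recording tableau Q records, in position (i, j), the step at which that cell was added to P.
  Insert 2 (step 1): P = [2];  Q = [1]
  Insert 5 (step 2): P = [2, 5];  Q = [1, 2]
  Insert 7 (step 3): P = [2, 5, 7];  Q = [1, 2, 3]
  Insert 3 (step 4): P = [2, 3, 7] / [5];  Q = [1, 2, 3] / [4]
  Insert 8 (step 5): P = [2, 3, 7, 8] / [5];  Q = [1, 2, 3, 5] / [4]
  Insert 6 (step 6): P = [2, 3, 6, 8] / [5, 7];  Q = [1, 2, 3, 5] / [4, 6]
  Insert 4 (step 7): P = [2, 3, 4, 8] / [5, 6] / [7];  Q = [1, 2, 3, 5] / [4, 6] / [7]
  Insert 9 (step 8): P = [2, 3, 4, 8, 9] / [5, 6] / [7];  Q = [1, 2, 3, 5, 8] / [4, 6] / [7]
  Insert 1 (step 9): P = [1, 3, 4, 8, 9] / [2, 6] / [5] / [7];  Q = [1, 2, 3, 5, 8] / [4, 6] / [7] / [9]
Final shape: (5, 2, 1, 1).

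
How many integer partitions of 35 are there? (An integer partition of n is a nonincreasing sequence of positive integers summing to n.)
p(35) = 14883

Compute p(n) via the recurrence p(n, m) = p(n, m−1) + p(n−m, m), where p(n, m) counts partitions of n with all parts ≤ m and p(n) = p(n, n). The base cases are p(0, m) = 1 and p(n, 0) = 0 for n > 0. Filling the table yields p(35) = 14883. (Euler's pentagonal recurrence is an alternative.)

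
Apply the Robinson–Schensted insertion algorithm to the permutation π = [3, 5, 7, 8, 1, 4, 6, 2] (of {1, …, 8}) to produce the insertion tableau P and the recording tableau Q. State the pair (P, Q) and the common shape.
P = [1, 2, 6, 8] / [3, 4, 7] / [5];  Q = [1, 2, 3, 4] / [5, 6, 7] / [8];  common shape = (4, 3, 1)

Row-insert the values π_1, π_2, … into P one at a time, bumping the leftmost entry strictly greater than the inserted value down to the next row. The recording tableau Q records, in position (i, j), the step at which that cell was added to P.
  Insert 3 (step 1): P = [3];  Q = [1]
  Insert 5 (step 2): P = [3, 5];  Q = [1, 2]
  Insert 7 (step 3): P = [3, 5, 7];  Q = [1, 2, 3]
  Insert 8 (step 4): P = [3, 5, 7, 8];  Q = [1, 2, 3, 4]
  Insert 1 (step 5): P = [1, 5, 7, 8] / [3];  Q = [1, 2, 3, 4] / [5]
  Insert 4 (step 6): P = [1, 4, 7, 8] / [3, 5];  Q = [1, 2, 3, 4] / [5, 6]
  Insert 6 (step 7): P = [1, 4, 6, 8] / [3, 5, 7];  Q = [1, 2, 3, 4] / [5, 6, 7]
  Insert 2 (step 8): P = [1, 2, 6, 8] / [3, 4, 7] / [5];  Q = [1, 2, 3, 4] / [5, 6, 7] / [8]
Final shape: (4, 3, 1).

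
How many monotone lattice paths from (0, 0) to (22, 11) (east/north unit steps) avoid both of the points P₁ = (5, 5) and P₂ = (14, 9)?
Number of paths = 139432626

Inclusion–exclusion. Total paths: C(33, 22) = 193536720. Through P₁: C(10, 5)·C(23, 17) = 25438644. Through P₂: C(23, 14)·C(10, 8) = 36773550. Since P₁ is strictly southwest of P₂, a monotone path through both must visit P₁ then P₂; paths through both = C(10, 5)·C(13, 9)·C(10, 8) = 8108100. Avoid both = 193536720 − 25438644 − 36773550 + 8108100 = 139432626.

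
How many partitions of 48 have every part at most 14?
p(48, parts ≤ 14) = 95943

Use the recurrence p(n, m) = p(n, m−1) + p(n−m, m): either the largest part is < m (count p(n, m−1)) or the largest part is exactly m (remove one copy of m, count p(n−m, m)). With p(0, ·) = 1 this gives p(48, parts ≤ 14) = 95943. (By conjugating Young diagrams, this also counts partitions of 48 into at most 14 parts.)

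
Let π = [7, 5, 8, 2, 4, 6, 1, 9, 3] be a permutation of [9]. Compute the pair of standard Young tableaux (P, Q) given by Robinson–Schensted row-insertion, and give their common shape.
P = [1, 3, 6, 9] / [2, 4] / [5, 8] / [7];  Q = [1, 3, 6, 8] / [2, 5] / [4, 9] / [7];  common shape = (4, 2, 2, 1)

Row-insert the values π_1, π_2, … into P one at a time, bumping the leftmost entry strictly greater than the inserted value down to the next row. The recording tableau Q records, in position (i, j), the step at which that cell was added to P.
  Insert 7 (step 1): P = [7];  Q = [1]
  Insert 5 (step 2): P = [5] / [7];  Q = [1] / [2]
  Insert 8 (step 3): P = [5, 8] / [7];  Q = [1, 3] / [2]
  Insert 2 (step 4): P = [2, 8] / [5] / [7];  Q = [1, 3] / [2] / [4]
  Insert 4 (step 5): P = [2, 4] / [5, 8] / [7];  Q = [1, 3] / [2, 5] / [4]
  Insert 6 (step 6): P = [2, 4, 6] / [5, 8] / [7];  Q = [1, 3, 6] / [2, 5] / [4]
  Insert 1 (step 7): P = [1, 4, 6] / [2, 8] / [5] / [7];  Q = [1, 3, 6] / [2, 5] / [4] / [7]
  Insert 9 (step 8): P = [1, 4, 6, 9] / [2, 8] / [5] / [7];  Q = [1, 3, 6, 8] / [2, 5] / [4] / [7]
  Insert 3 (step 9): P = [1, 3, 6, 9] / [2, 4] / [5, 8] / [7];  Q = [1, 3, 6, 8] / [2, 5] / [4, 9] / [7]
Final shape: (4, 2, 2, 1).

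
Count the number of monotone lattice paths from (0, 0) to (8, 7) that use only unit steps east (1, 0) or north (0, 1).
Number of paths = 6435

A monotone lattice path from (0, 0) to (8, 7) consists of 8 east steps and 7 north steps in some order, so it is determined by which 8 of the 15 steps are east. The count is C(15, 8) = 6435.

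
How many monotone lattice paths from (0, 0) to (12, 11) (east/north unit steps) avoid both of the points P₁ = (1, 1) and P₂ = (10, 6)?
Number of paths = 562562

Inclusion–exclusion. Total paths: C(23, 12) = 1352078. Through P₁: C(2, 1)·C(21, 11) = 705432. Through P₂: C(16, 10)·C(7, 2) = 168168. Since P₁ is strictly southwest of P₂, a monotone path through both must visit P₁ then P₂; paths through both = C(2, 1)·C(14, 9)·C(7, 2) = 84084. Avoid both = 1352078 − 705432 − 168168 + 84084 = 562562.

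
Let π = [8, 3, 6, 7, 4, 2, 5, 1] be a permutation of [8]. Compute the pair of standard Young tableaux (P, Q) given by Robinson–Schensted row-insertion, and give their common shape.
P = [1, 4, 5] / [2, 7] / [3] / [6] / [8];  Q = [1, 3, 4] / [2, 7] / [5] / [6] / [8];  common shape = (3, 2, 1, 1, 1)

Row-insert the values π_1, π_2, … into P one at a time, bumping the leftmost entry strictly greater than the inserted value down to the next row. The recording tableau Q records, in position (i, j), the step at which that cell was added to P.
  Insert 8 (step 1): P = [8];  Q = [1]
  Insert 3 (step 2): P = [3] / [8];  Q = [1] / [2]
  Insert 6 (step 3): P = [3, 6] / [8];  Q = [1, 3] / [2]
  Insert 7 (step 4): P = [3, 6, 7] / [8];  Q = [1, 3, 4] / [2]
  Insert 4 (step 5): P = [3, 4, 7] / [6] / [8];  Q = [1, 3, 4] / [2] / [5]
  Insert 2 (step 6): P = [2, 4, 7] / [3] / [6] / [8];  Q = [1, 3, 4] / [2] / [5] / [6]
  Insert 5 (step 7): P = [2, 4, 5] / [3, 7] / [6] / [8];  Q = [1, 3, 4] / [2, 7] / [5] / [6]
  Insert 1 (step 8): P = [1, 4, 5] / [2, 7] / [3] / [6] / [8];  Q = [1, 3, 4] / [2, 7] / [5] / [6] / [8]
Final shape: (3, 2, 1, 1, 1).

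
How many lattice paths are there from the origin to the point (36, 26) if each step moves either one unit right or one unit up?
Number of paths = 209769429934732479

A monotone lattice path from (0, 0) to (36, 26) consists of 36 east steps and 26 north steps in some order, so it is determined by which 36 of the 62 steps are east. The count is C(62, 36) = 209769429934732479.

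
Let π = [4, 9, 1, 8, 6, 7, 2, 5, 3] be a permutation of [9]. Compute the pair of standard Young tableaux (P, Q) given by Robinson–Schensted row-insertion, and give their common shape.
P = [1, 2, 3] / [4, 5, 7] / [6] / [8] / [9];  Q = [1, 2, 6] / [3, 4, 8] / [5] / [7] / [9];  common shape = (3, 3, 1, 1, 1)

Row-insert the values π_1, π_2, … into P one at a time, bumping the leftmost entry strictly greater than the inserted value down to the next row. The recording tableau Q records, in position (i, j), the step at which that cell was added to P.
  Insert 4 (step 1): P = [4];  Q = [1]
  Insert 9 (step 2): P = [4, 9];  Q = [1, 2]
  Insert 1 (step 3): P = [1, 9] / [4];  Q = [1, 2] / [3]
  Insert 8 (step 4): P = [1, 8] / [4, 9];  Q = [1, 2] / [3, 4]
  Insert 6 (step 5): P = [1, 6] / [4, 8] / [9];  Q = [1, 2] / [3, 4] / [5]
  Insert 7 (step 6): P = [1, 6, 7] / [4, 8] / [9];  Q = [1, 2, 6] / [3, 4] / [5]
  Insert 2 (step 7): P = [1, 2, 7] / [4, 6] / [8] / [9];  Q = [1, 2, 6] / [3, 4] / [5] / [7]
  Insert 5 (step 8): P = [1, 2, 5] / [4, 6, 7] / [8] / [9];  Q = [1, 2, 6] / [3, 4, 8] / [5] / [7]
  Insert 3 (step 9): P = [1, 2, 3] / [4, 5, 7] / [6] / [8] / [9];  Q = [1, 2, 6] / [3, 4, 8] / [5] / [7] / [9]
Final shape: (3, 3, 1, 1, 1).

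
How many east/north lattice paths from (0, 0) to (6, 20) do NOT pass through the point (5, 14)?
Number of paths = 148834

Total paths from (0, 0) to (6, 20): C(26, 6) = 230230. Paths through (5, 14): (paths (0, 0) → (5, 14)) × (paths (5, 14) → (6, 20)) = C(19, 5) · C(7, 1) = 11628 · 7 = 81396. Avoidance count = 230230 − 81396 = 148834.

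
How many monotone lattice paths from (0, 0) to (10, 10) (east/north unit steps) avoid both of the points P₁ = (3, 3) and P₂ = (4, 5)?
Number of paths = 85624

Inclusion–exclusion. Total paths: C(20, 10) = 184756. Through P₁: C(6, 3)·C(14, 7) = 68640. Through P₂: C(9, 4)·C(11, 6) = 58212. Since P₁ is strictly southwest of P₂, a monotone path through both must visit P₁ then P₂; paths through both = C(6, 3)·C(3, 1)·C(11, 6) = 27720. Avoid both = 184756 − 68640 − 58212 + 27720 = 85624.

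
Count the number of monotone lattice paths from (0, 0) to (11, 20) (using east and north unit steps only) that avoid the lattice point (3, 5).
Number of paths = 57214731

Total paths from (0, 0) to (11, 20): C(31, 11) = 84672315. Paths through (3, 5): (paths (0, 0) → (3, 5)) × (paths (3, 5) → (11, 20)) = C(8, 3) · C(23, 8) = 56 · 490314 = 27457584. Avoidance count = 84672315 − 27457584 = 57214731.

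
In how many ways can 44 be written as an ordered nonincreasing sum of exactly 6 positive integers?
p(44, 6 parts) = 3009

Partitions of n into exactly k parts are in bijection with partitions of n − k into at most k parts (subtract 1 from each part). So p(44, exactly 6) = p(38, parts ≤ 6). Computing via the recurrence p(m, j) = p(m, j−1) + p(m−j, j) gives 3009.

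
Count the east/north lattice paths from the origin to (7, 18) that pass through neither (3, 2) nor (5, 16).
Number of paths = 317356

Inclusion–exclusion. Total paths: C(25, 7) = 480700. Through P₁: C(5, 3)·C(20, 4) = 48450. Through P₂: C(21, 5)·C(4, 2) = 122094. Since P₁ is strictly southwest of P₂, a monotone path through both must visit P₁ then P₂; paths through both = C(5, 3)·C(16, 2)·C(4, 2) = 7200. Avoid both = 480700 − 48450 − 122094 + 7200 = 317356.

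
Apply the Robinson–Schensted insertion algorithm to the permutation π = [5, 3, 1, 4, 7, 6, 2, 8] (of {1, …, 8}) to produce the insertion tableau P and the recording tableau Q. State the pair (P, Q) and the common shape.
P = [1, 2, 6, 8] / [3, 4] / [5, 7];  Q = [1, 4, 5, 8] / [2, 6] / [3, 7];  common shape = (4, 2, 2)

Row-insert the values π_1, π_2, … into P one at a time, bumping the leftmost entry strictly greater than the inserted value down to the next row. The recording tableau Q records, in position (i, j), the step at which that cell was added to P.
  Insert 5 (step 1): P = [5];  Q = [1]
  Insert 3 (step 2): P = [3] / [5];  Q = [1] / [2]
  Insert 1 (step 3): P = [1] / [3] / [5];  Q = [1] / [2] / [3]
  Insert 4 (step 4): P = [1, 4] / [3] / [5];  Q = [1, 4] / [2] / [3]
  Insert 7 (step 5): P = [1, 4, 7] / [3] / [5];  Q = [1, 4, 5] / [2] / [3]
  Insert 6 (step 6): P = [1, 4, 6] / [3, 7] / [5];  Q = [1, 4, 5] / [2, 6] / [3]
  Insert 2 (step 7): P = [1, 2, 6] / [3, 4] / [5, 7];  Q = [1, 4, 5] / [2, 6] / [3, 7]
  Insert 8 (step 8): P = [1, 2, 6, 8] / [3, 4] / [5, 7];  Q = [1, 4, 5, 8] / [2, 6] / [3, 7]
Final shape: (4, 2, 2).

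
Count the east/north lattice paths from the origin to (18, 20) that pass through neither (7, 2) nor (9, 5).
Number of paths = 30185576602

Inclusion–exclusion. Total paths: C(38, 18) = 33578000610. Through P₁: C(9, 7)·C(29, 11) = 1245502440. Through P₂: C(14, 9)·C(24, 9) = 2617623008. Since P₁ is strictly southwest of P₂, a monotone path through both must visit P₁ then P₂; paths through both = C(9, 7)·C(5, 2)·C(24, 9) = 470701440. Avoid both = 33578000610 − 1245502440 − 2617623008 + 470701440 = 30185576602.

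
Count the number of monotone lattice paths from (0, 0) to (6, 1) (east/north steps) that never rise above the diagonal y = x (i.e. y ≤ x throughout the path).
Number of paths = 6

By the reflection principle (André's argument), the number of monotone paths to (6, 1) with n ≤ m that never go above y = x is C(7, 6) − C(7, 7) = 7 − 1 = 6.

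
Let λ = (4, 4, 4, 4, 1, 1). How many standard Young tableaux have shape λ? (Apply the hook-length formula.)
# SYT of shape (4, 4, 4, 4, 1, 1) = 1021020

Hook-length formula: f^λ = n! / Π hook(c), product over all cells c of the Young diagram. For λ = (4, 4, 4, 4, 1, 1), n = 18 boxes. Hook lengths by row (left-to-right, top-to-bottom): [9, 6, 5, 4]; [8, 5, 4, 3]; [7, 4, 3, 2]; [6, 3, 2, 1]; [2]; [1]. Product of hooks = 6270566400. So f^λ = 18! / 6270566400 = 6402373705728000 / 6270566400 = 1021020.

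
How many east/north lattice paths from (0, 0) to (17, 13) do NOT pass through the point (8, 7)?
Number of paths = 87552675

Total paths from (0, 0) to (17, 13): C(30, 17) = 119759850. Paths through (8, 7): (paths (0, 0) → (8, 7)) × (paths (8, 7) → (17, 13)) = C(15, 8) · C(15, 9) = 6435 · 5005 = 32207175. Avoidance count = 119759850 − 32207175 = 87552675.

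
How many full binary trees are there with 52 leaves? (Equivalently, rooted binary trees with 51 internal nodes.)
C_51 = 7684785670514316385230816156

These full binary trees are counted by the Catalan number C_n = (1/(n + 1)) · C(2n, n). For n = 51: C_51 = (1/52) · C(102, 51) = 399608854866744452032002440112/52 = 7684785670514316385230816156.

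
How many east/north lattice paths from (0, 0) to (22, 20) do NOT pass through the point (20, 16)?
Number of paths = 404173525770

Total paths from (0, 0) to (22, 20): C(42, 22) = 513791607420. Paths through (20, 16): (paths (0, 0) → (20, 16)) × (paths (20, 16) → (22, 20)) = C(36, 20) · C(6, 2) = 7307872110 · 15 = 109618081650. Avoidance count = 513791607420 − 109618081650 = 404173525770.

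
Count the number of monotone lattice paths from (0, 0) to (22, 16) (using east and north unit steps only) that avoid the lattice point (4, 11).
Number of paths = 22194043545

Total paths from (0, 0) to (22, 16): C(38, 22) = 22239974430. Paths through (4, 11): (paths (0, 0) → (4, 11)) × (paths (4, 11) → (22, 16)) = C(15, 4) · C(23, 18) = 1365 · 33649 = 45930885. Avoidance count = 22239974430 − 45930885 = 22194043545.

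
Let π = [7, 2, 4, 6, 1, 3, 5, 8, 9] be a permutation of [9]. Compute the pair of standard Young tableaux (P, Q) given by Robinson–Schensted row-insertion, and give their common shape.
P = [1, 3, 5, 8, 9] / [2, 4, 6] / [7];  Q = [1, 3, 4, 8, 9] / [2, 6, 7] / [5];  common shape = (5, 3, 1)

Row-insert the values π_1, π_2, … into P one at a time, bumping the leftmost entry strictly greater than the inserted value down to the next row. The recording tableau Q records, in position (i, j), the step at which that cell was added to P.
  Insert 7 (step 1): P = [7];  Q = [1]
  Insert 2 (step 2): P = [2] / [7];  Q = [1] / [2]
  Insert 4 (step 3): P = [2, 4] / [7];  Q = [1, 3] / [2]
  Insert 6 (step 4): P = [2, 4, 6] / [7];  Q = [1, 3, 4] / [2]
  Insert 1 (step 5): P = [1, 4, 6] / [2] / [7];  Q = [1, 3, 4] / [2] / [5]
  Insert 3 (step 6): P = [1, 3, 6] / [2, 4] / [7];  Q = [1, 3, 4] / [2, 6] / [5]
  Insert 5 (step 7): P = [1, 3, 5] / [2, 4, 6] / [7];  Q = [1, 3, 4] / [2, 6, 7] / [5]
  Insert 8 (step 8): P = [1, 3, 5, 8] / [2, 4, 6] / [7];  Q = [1, 3, 4, 8] / [2, 6, 7] / [5]
  Insert 9 (step 9): P = [1, 3, 5, 8, 9] / [2, 4, 6] / [7];  Q = [1, 3, 4, 8, 9] / [2, 6, 7] / [5]
Final shape: (5, 3, 1).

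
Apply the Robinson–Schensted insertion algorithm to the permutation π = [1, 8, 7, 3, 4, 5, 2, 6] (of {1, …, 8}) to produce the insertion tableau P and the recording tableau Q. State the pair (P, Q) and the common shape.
P = [1, 2, 4, 5, 6] / [3] / [7] / [8];  Q = [1, 2, 5, 6, 8] / [3] / [4] / [7];  common shape = (5, 1, 1, 1)

Row-insert the values π_1, π_2, … into P one at a time, bumping the leftmost entry strictly greater than the inserted value down to the next row. The recording tableau Q records, in position (i, j), the step at which that cell was added to P.
  Insert 1 (step 1): P = [1];  Q = [1]
  Insert 8 (step 2): P = [1, 8];  Q = [1, 2]
  Insert 7 (step 3): P = [1, 7] / [8];  Q = [1, 2] / [3]
  Insert 3 (step 4): P = [1, 3] / [7] / [8];  Q = [1, 2] / [3] / [4]
  Insert 4 (step 5): P = [1, 3, 4] / [7] / [8];  Q = [1, 2, 5] / [3] / [4]
  Insert 5 (step 6): P = [1, 3, 4, 5] / [7] / [8];  Q = [1, 2, 5, 6] / [3] / [4]
  Insert 2 (step 7): P = [1, 2, 4, 5] / [3] / [7] / [8];  Q = [1, 2, 5, 6] / [3] / [4] / [7]
  Insert 6 (step 8): P = [1, 2, 4, 5, 6] / [3] / [7] / [8];  Q = [1, 2, 5, 6, 8] / [3] / [4] / [7]
Final shape: (5, 1, 1, 1).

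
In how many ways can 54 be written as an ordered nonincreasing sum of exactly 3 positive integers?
p(54, 3 parts) = 243

Partitions of n into exactly k parts are in bijection with partitions of n − k into at most k parts (subtract 1 from each part). So p(54, exactly 3) = p(51, parts ≤ 3). Computing via the recurrence p(m, j) = p(m, j−1) + p(m−j, j) gives 243.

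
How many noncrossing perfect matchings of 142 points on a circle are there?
C_71 = 5175569924646105559418940193995065716350

These noncrossing handshakes are counted by the Catalan number C_n = (1/(n + 1)) · C(2n, n). For n = 71: C_71 = (1/72) · C(142, 71) = 372641034574519600278163693967644731577200/72 = 5175569924646105559418940193995065716350.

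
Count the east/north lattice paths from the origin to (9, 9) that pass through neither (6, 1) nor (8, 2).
Number of paths = 47273

Inclusion–exclusion. Total paths: C(18, 9) = 48620. Through P₁: C(7, 6)·C(11, 3) = 1155. Through P₂: C(10, 8)·C(8, 1) = 360. Since P₁ is strictly southwest of P₂, a monotone path through both must visit P₁ then P₂; paths through both = C(7, 6)·C(3, 2)·C(8, 1) = 168. Avoid both = 48620 − 1155 − 360 + 168 = 47273.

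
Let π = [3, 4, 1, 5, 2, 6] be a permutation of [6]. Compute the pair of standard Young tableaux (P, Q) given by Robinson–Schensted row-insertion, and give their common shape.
P = [1, 2, 5, 6] / [3, 4];  Q = [1, 2, 4, 6] / [3, 5];  common shape = (4, 2)

Row-insert the values π_1, π_2, … into P one at a time, bumping the leftmost entry strictly greater than the inserted value down to the next row. The recording tableau Q records, in position (i, j), the step at which that cell was added to P.
  Insert 3 (step 1): P = [3];  Q = [1]
  Insert 4 (step 2): P = [3, 4];  Q = [1, 2]
  Insert 1 (step 3): P = [1, 4] / [3];  Q = [1, 2] / [3]
  Insert 5 (step 4): P = [1, 4, 5] / [3];  Q = [1, 2, 4] / [3]
  Insert 2 (step 5): P = [1, 2, 5] / [3, 4];  Q = [1, 2, 4] / [3, 5]
  Insert 6 (step 6): P = [1, 2, 5, 6] / [3, 4];  Q = [1, 2, 4, 6] / [3, 5]
Final shape: (4, 2).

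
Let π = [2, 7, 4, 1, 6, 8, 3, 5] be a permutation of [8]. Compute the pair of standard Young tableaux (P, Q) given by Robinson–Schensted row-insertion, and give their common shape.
P = [1, 3, 5, 8] / [2, 4, 6] / [7];  Q = [1, 2, 5, 6] / [3, 7, 8] / [4];  common shape = (4, 3, 1)

Row-insert the values π_1, π_2, … into P one at a time, bumping the leftmost entry strictly greater than the inserted value down to the next row. The recording tableau Q records, in position (i, j), the step at which that cell was added to P.
  Insert 2 (step 1): P = [2];  Q = [1]
  Insert 7 (step 2): P = [2, 7];  Q = [1, 2]
  Insert 4 (step 3): P = [2, 4] / [7];  Q = [1, 2] / [3]
  Insert 1 (step 4): P = [1, 4] / [2] / [7];  Q = [1, 2] / [3] / [4]
  Insert 6 (step 5): P = [1, 4, 6] / [2] / [7];  Q = [1, 2, 5] / [3] / [4]
  Insert 8 (step 6): P = [1, 4, 6, 8] / [2] / [7];  Q = [1, 2, 5, 6] / [3] / [4]
  Insert 3 (step 7): P = [1, 3, 6, 8] / [2, 4] / [7];  Q = [1, 2, 5, 6] / [3, 7] / [4]
  Insert 5 (step 8): P = [1, 3, 5, 8] / [2, 4, 6] / [7];  Q = [1, 2, 5, 6] / [3, 7, 8] / [4]
Final shape: (4, 3, 1).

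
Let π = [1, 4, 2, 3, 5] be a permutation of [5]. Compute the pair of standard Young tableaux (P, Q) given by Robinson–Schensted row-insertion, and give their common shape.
P = [1, 2, 3, 5] / [4];  Q = [1, 2, 4, 5] / [3];  common shape = (4, 1)

Row-insert the values π_1, π_2, … into P one at a time, bumping the leftmost entry strictly greater than the inserted value down to the next row. The recording tableau Q records, in position (i, j), the step at which that cell was added to P.
  Insert 1 (step 1): P = [1];  Q = [1]
  Insert 4 (step 2): P = [1, 4];  Q = [1, 2]
  Insert 2 (step 3): P = [1, 2] / [4];  Q = [1, 2] / [3]
  Insert 3 (step 4): P = [1, 2, 3] / [4];  Q = [1, 2, 4] / [3]
  Insert 5 (step 5): P = [1, 2, 3, 5] / [4];  Q = [1, 2, 4, 5] / [3]
Final shape: (4, 1).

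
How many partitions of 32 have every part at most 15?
p(32, parts ≤ 15) = 7434

Use the recurrence p(n, m) = p(n, m−1) + p(n−m, m): either the largest part is < m (count p(n, m−1)) or the largest part is exactly m (remove one copy of m, count p(n−m, m)). With p(0, ·) = 1 this gives p(32, parts ≤ 15) = 7434. (By conjugating Young diagrams, this also counts partitions of 32 into at most 15 parts.)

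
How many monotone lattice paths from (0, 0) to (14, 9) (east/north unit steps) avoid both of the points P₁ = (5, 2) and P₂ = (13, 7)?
Number of paths = 425471

Inclusion–exclusion. Total paths: C(23, 14) = 817190. Through P₁: C(7, 5)·C(16, 9) = 240240. Through P₂: C(20, 13)·C(3, 1) = 232560. Since P₁ is strictly southwest of P₂, a monotone path through both must visit P₁ then P₂; paths through both = C(7, 5)·C(13, 8)·C(3, 1) = 81081. Avoid both = 817190 − 240240 − 232560 + 81081 = 425471.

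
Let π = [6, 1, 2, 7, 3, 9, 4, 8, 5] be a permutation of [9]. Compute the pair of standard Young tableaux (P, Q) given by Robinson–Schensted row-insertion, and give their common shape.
P = [1, 2, 3, 4, 5] / [6, 7, 8] / [9];  Q = [1, 3, 4, 6, 8] / [2, 5, 7] / [9];  common shape = (5, 3, 1)

Row-insert the values π_1, π_2, … into P one at a time, bumping the leftmost entry strictly greater than the inserted value down to the next row. The recording tableau Q records, in position (i, j), the step at which that cell was added to P.
  Insert 6 (step 1): P = [6];  Q = [1]
  Insert 1 (step 2): P = [1] / [6];  Q = [1] / [2]
  Insert 2 (step 3): P = [1, 2] / [6];  Q = [1, 3] / [2]
  Insert 7 (step 4): P = [1, 2, 7] / [6];  Q = [1, 3, 4] / [2]
  Insert 3 (step 5): P = [1, 2, 3] / [6, 7];  Q = [1, 3, 4] / [2, 5]
  Insert 9 (step 6): P = [1, 2, 3, 9] / [6, 7];  Q = [1, 3, 4, 6] / [2, 5]
  Insert 4 (step 7): P = [1, 2, 3, 4] / [6, 7, 9];  Q = [1, 3, 4, 6] / [2, 5, 7]
  Insert 8 (step 8): P = [1, 2, 3, 4, 8] / [6, 7, 9];  Q = [1, 3, 4, 6, 8] / [2, 5, 7]
  Insert 5 (step 9): P = [1, 2, 3, 4, 5] / [6, 7, 8] / [9];  Q = [1, 3, 4, 6, 8] / [2, 5, 7] / [9]
Final shape: (5, 3, 1).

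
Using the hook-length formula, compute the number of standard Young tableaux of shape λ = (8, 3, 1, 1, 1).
# SYT of shape (8, 3, 1, 1, 1) = 15015

Hook-length formula: f^λ = n! / Π hook(c), product over all cells c of the Young diagram. For λ = (8, 3, 1, 1, 1), n = 14 boxes. Hook lengths by row (left-to-right, top-to-bottom): [12, 8, 7, 5, 4, 3, 2, 1]; [6, 2, 1]; [3]; [2]; [1]. Product of hooks = 5806080. So f^λ = 14! / 5806080 = 87178291200 / 5806080 = 15015.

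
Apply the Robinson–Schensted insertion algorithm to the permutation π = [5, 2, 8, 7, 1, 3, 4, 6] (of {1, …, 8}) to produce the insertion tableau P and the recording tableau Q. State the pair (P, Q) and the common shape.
P = [1, 3, 4, 6] / [2, 7] / [5, 8];  Q = [1, 3, 7, 8] / [2, 4] / [5, 6];  common shape = (4, 2, 2)

Row-insert the values π_1, π_2, … into P one at a time, bumping the leftmost entry strictly greater than the inserted value down to the next row. The recording tableau Q records, in position (i, j), the step at which that cell was added to P.
  Insert 5 (step 1): P = [5];  Q = [1]
  Insert 2 (step 2): P = [2] / [5];  Q = [1] / [2]
  Insert 8 (step 3): P = [2, 8] / [5];  Q = [1, 3] / [2]
  Insert 7 (step 4): P = [2, 7] / [5, 8];  Q = [1, 3] / [2, 4]
  Insert 1 (step 5): P = [1, 7] / [2, 8] / [5];  Q = [1, 3] / [2, 4] / [5]
  Insert 3 (step 6): P = [1, 3] / [2, 7] / [5, 8];  Q = [1, 3] / [2, 4] / [5, 6]
  Insert 4 (step 7): P = [1, 3, 4] / [2, 7] / [5, 8];  Q = [1, 3, 7] / [2, 4] / [5, 6]
  Insert 6 (step 8): P = [1, 3, 4, 6] / [2, 7] / [5, 8];  Q = [1, 3, 7, 8] / [2, 4] / [5, 6]
Final shape: (4, 2, 2).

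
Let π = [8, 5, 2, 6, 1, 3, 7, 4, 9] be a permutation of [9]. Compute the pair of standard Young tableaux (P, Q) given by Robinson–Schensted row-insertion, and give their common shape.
P = [1, 3, 4, 9] / [2, 6, 7] / [5] / [8];  Q = [1, 4, 7, 9] / [2, 6, 8] / [3] / [5];  common shape = (4, 3, 1, 1)

Row-insert the values π_1, π_2, … into P one at a time, bumping the leftmost entry strictly greater than the inserted value down to the next row. The recording tableau Q records, in position (i, j), the step at which that cell was added to P.
  Insert 8 (step 1): P = [8];  Q = [1]
  Insert 5 (step 2): P = [5] / [8];  Q = [1] / [2]
  Insert 2 (step 3): P = [2] / [5] / [8];  Q = [1] / [2] / [3]
  Insert 6 (step 4): P = [2, 6] / [5] / [8];  Q = [1, 4] / [2] / [3]
  Insert 1 (step 5): P = [1, 6] / [2] / [5] / [8];  Q = [1, 4] / [2] / [3] / [5]
  Insert 3 (step 6): P = [1, 3] / [2, 6] / [5] / [8];  Q = [1, 4] / [2, 6] / [3] / [5]
  Insert 7 (step 7): P = [1, 3, 7] / [2, 6] / [5] / [8];  Q = [1, 4, 7] / [2, 6] / [3] / [5]
  Insert 4 (step 8): P = [1, 3, 4] / [2, 6, 7] / [5] / [8];  Q = [1, 4, 7] / [2, 6, 8] / [3] / [5]
  Insert 9 (step 9): P = [1, 3, 4, 9] / [2, 6, 7] / [5] / [8];  Q = [1, 4, 7, 9] / [2, 6, 8] / [3] / [5]
Final shape: (4, 3, 1, 1).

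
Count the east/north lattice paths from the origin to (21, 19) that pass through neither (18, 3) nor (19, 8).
Number of paths = 131108576220

Inclusion–exclusion. Total paths: C(40, 21) = 131282408400. Through P₁: C(21, 18)·C(19, 3) = 1288770. Through P₂: C(27, 19)·C(13, 2) = 173165850. Since P₁ is strictly southwest of P₂, a monotone path through both must visit P₁ then P₂; paths through both = C(21, 18)·C(6, 1)·C(13, 2) = 622440. Avoid both = 131282408400 − 1288770 − 173165850 + 622440 = 131108576220.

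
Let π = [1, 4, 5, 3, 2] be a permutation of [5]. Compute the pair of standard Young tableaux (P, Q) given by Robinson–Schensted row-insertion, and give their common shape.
P = [1, 2, 5] / [3] / [4];  Q = [1, 2, 3] / [4] / [5];  common shape = (3, 1, 1)

Row-insert the values π_1, π_2, … into P one at a time, bumping the leftmost entry strictly greater than the inserted value down to the next row. The recording tableau Q records, in position (i, j), the step at which that cell was added to P.
  Insert 1 (step 1): P = [1];  Q = [1]
  Insert 4 (step 2): P = [1, 4];  Q = [1, 2]
  Insert 5 (step 3): P = [1, 4, 5];  Q = [1, 2, 3]
  Insert 3 (step 4): P = [1, 3, 5] / [4];  Q = [1, 2, 3] / [4]
  Insert 2 (step 5): P = [1, 2, 5] / [3] / [4];  Q = [1, 2, 3] / [4] / [5]
Final shape: (3, 1, 1).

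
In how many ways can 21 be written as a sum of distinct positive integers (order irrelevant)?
q(21) = 76

A partition into distinct parts is a strictly decreasing sequence summing to n. The recurrence d(n, m) = d(n, m−1) + d(n−m, m−1) (use part m at most once) with q(n) = d(n, n) gives q(21) = 76. (Euler's theorem: # distinct-part partitions = # odd-part partitions.)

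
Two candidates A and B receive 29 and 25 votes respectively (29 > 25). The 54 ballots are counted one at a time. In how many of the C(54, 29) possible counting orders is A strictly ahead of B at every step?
Strict-lead orderings = 124680849918352

Total orderings of the 54 votes with 29 for A: C(54, 29) = 1683191473897752. By the Bertrand ballot formula (Cycle Lemma / reflection principle), the number of orderings in which A is strictly ahead of B throughout is (p − q)/(p + q) · C(p + q, p) = (29 − 25)/(29 + 25) · 1683191473897752 = 124680849918352.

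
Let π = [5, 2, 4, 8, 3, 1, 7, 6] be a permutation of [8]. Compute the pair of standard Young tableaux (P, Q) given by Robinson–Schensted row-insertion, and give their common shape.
P = [1, 3, 6] / [2, 7] / [4, 8] / [5];  Q = [1, 3, 4] / [2, 7] / [5, 8] / [6];  common shape = (3, 2, 2, 1)

Row-insert the values π_1, π_2, … into P one at a time, bumping the leftmost entry strictly greater than the inserted value down to the next row. The recording tableau Q records, in position (i, j), the step at which that cell was added to P.
  Insert 5 (step 1): P = [5];  Q = [1]
  Insert 2 (step 2): P = [2] / [5];  Q = [1] / [2]
  Insert 4 (step 3): P = [2, 4] / [5];  Q = [1, 3] / [2]
  Insert 8 (step 4): P = [2, 4, 8] / [5];  Q = [1, 3, 4] / [2]
  Insert 3 (step 5): P = [2, 3, 8] / [4] / [5];  Q = [1, 3, 4] / [2] / [5]
  Insert 1 (step 6): P = [1, 3, 8] / [2] / [4] / [5];  Q = [1, 3, 4] / [2] / [5] / [6]
  Insert 7 (step 7): P = [1, 3, 7] / [2, 8] / [4] / [5];  Q = [1, 3, 4] / [2, 7] / [5] / [6]
  Insert 6 (step 8): P = [1, 3, 6] / [2, 7] / [4, 8] / [5];  Q = [1, 3, 4] / [2, 7] / [5, 8] / [6]
Final shape: (3, 2, 2, 1).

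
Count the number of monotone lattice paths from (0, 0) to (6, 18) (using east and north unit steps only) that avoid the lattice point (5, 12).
Number of paths = 91280

Total paths from (0, 0) to (6, 18): C(24, 6) = 134596. Paths through (5, 12): (paths (0, 0) → (5, 12)) × (paths (5, 12) → (6, 18)) = C(17, 5) · C(7, 1) = 6188 · 7 = 43316. Avoidance count = 134596 − 43316 = 91280.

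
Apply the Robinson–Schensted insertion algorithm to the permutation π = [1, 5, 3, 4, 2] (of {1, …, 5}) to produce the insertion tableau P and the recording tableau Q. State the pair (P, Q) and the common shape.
P = [1, 2, 4] / [3] / [5];  Q = [1, 2, 4] / [3] / [5];  common shape = (3, 1, 1)

Row-insert the values π_1, π_2, … into P one at a time, bumping the leftmost entry strictly greater than the inserted value down to the next row. The recording tableau Q records, in position (i, j), the step at which that cell was added to P.
  Insert 1 (step 1): P = [1];  Q = [1]
  Insert 5 (step 2): P = [1, 5];  Q = [1, 2]
  Insert 3 (step 3): P = [1, 3] / [5];  Q = [1, 2] / [3]
  Insert 4 (step 4): P = [1, 3, 4] / [5];  Q = [1, 2, 4] / [3]
  Insert 2 (step 5): P = [1, 2, 4] / [3] / [5];  Q = [1, 2, 4] / [3] / [5]
Final shape: (3, 1, 1).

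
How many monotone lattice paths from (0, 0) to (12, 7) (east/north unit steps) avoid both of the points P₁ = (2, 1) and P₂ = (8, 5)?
Number of paths = 16509

Inclusion–exclusion. Total paths: C(19, 12) = 50388. Through P₁: C(3, 2)·C(16, 10) = 24024. Through P₂: C(13, 8)·C(6, 4) = 19305. Since P₁ is strictly southwest of P₂, a monotone path through both must visit P₁ then P₂; paths through both = C(3, 2)·C(10, 6)·C(6, 4) = 9450. Avoid both = 50388 − 24024 − 19305 + 9450 = 16509.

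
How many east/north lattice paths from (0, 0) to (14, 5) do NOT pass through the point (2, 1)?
Number of paths = 6168

Total paths from (0, 0) to (14, 5): C(19, 14) = 11628. Paths through (2, 1): (paths (0, 0) → (2, 1)) × (paths (2, 1) → (14, 5)) = C(3, 2) · C(16, 12) = 3 · 1820 = 5460. Avoidance count = 11628 − 5460 = 6168.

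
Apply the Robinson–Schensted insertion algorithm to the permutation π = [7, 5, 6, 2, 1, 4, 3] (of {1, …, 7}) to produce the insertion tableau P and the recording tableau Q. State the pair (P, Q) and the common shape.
P = [1, 3] / [2, 4] / [5, 6] / [7];  Q = [1, 3] / [2, 6] / [4, 7] / [5];  common shape = (2, 2, 2, 1)

Row-insert the values π_1, π_2, … into P one at a time, bumping the leftmost entry strictly greater than the inserted value down to the next row. The recording tableau Q records, in position (i, j), the step at which that cell was added to P.
  Insert 7 (step 1): P = [7];  Q = [1]
  Insert 5 (step 2): P = [5] / [7];  Q = [1] / [2]
  Insert 6 (step 3): P = [5, 6] / [7];  Q = [1, 3] / [2]
  Insert 2 (step 4): P = [2, 6] / [5] / [7];  Q = [1, 3] / [2] / [4]
  Insert 1 (step 5): P = [1, 6] / [2] / [5] / [7];  Q = [1, 3] / [2] / [4] / [5]
  Insert 4 (step 6): P = [1, 4] / [2, 6] / [5] / [7];  Q = [1, 3] / [2, 6] / [4] / [5]
  Insert 3 (step 7): P = [1, 3] / [2, 4] / [5, 6] / [7];  Q = [1, 3] / [2, 6] / [4, 7] / [5]
Final shape: (2, 2, 2, 1).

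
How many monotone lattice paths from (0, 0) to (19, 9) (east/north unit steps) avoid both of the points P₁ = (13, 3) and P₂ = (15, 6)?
Number of paths = 4686220

Inclusion–exclusion. Total paths: C(28, 19) = 6906900. Through P₁: C(16, 13)·C(12, 6) = 517440. Through P₂: C(21, 15)·C(7, 4) = 1899240. Since P₁ is strictly southwest of P₂, a monotone path through both must visit P₁ then P₂; paths through both = C(16, 13)·C(5, 2)·C(7, 4) = 196000. Avoid both = 6906900 − 517440 − 1899240 + 196000 = 4686220.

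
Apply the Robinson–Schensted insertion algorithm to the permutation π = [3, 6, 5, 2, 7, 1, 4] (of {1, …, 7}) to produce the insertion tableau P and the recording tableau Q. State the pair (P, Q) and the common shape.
P = [1, 4, 7] / [2, 5] / [3] / [6];  Q = [1, 2, 5] / [3, 7] / [4] / [6];  common shape = (3, 2, 1, 1)

Row-insert the values π_1, π_2, … into P one at a time, bumping the leftmost entry strictly greater than the inserted value down to the next row. The recording tableau Q records, in position (i, j), the step at which that cell was added to P.
  Insert 3 (step 1): P = [3];  Q = [1]
  Insert 6 (step 2): P = [3, 6];  Q = [1, 2]
  Insert 5 (step 3): P = [3, 5] / [6];  Q = [1, 2] / [3]
  Insert 2 (step 4): P = [2, 5] / [3] / [6];  Q = [1, 2] / [3] / [4]
  Insert 7 (step 5): P = [2, 5, 7] / [3] / [6];  Q = [1, 2, 5] / [3] / [4]
  Insert 1 (step 6): P = [1, 5, 7] / [2] / [3] / [6];  Q = [1, 2, 5] / [3] / [4] / [6]
  Insert 4 (step 7): P = [1, 4, 7] / [2, 5] / [3] / [6];  Q = [1, 2, 5] / [3, 7] / [4] / [6]
Final shape: (3, 2, 1, 1).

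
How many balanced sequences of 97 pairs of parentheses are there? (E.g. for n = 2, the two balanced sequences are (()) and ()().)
C_97 = 14657929356129575437016877846657032761712954950899755100

These balanced parentheses are counted by the Catalan number C_n = (1/(n + 1)) · C(2n, n). For n = 97: C_97 = (1/98) · C(194, 97) = 1436477076900698392827654028972389210647869585188175999800/98 = 14657929356129575437016877846657032761712954950899755100.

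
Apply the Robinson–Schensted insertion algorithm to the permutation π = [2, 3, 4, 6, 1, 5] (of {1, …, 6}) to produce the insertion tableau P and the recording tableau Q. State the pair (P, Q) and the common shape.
P = [1, 3, 4, 5] / [2, 6];  Q = [1, 2, 3, 4] / [5, 6];  common shape = (4, 2)

Row-insert the values π_1, π_2, … into P one at a time, bumping the leftmost entry strictly greater than the inserted value down to the next row. The recording tableau Q records, in position (i, j), the step at which that cell was added to P.
  Insert 2 (step 1): P = [2];  Q = [1]
  Insert 3 (step 2): P = [2, 3];  Q = [1, 2]
  Insert 4 (step 3): P = [2, 3, 4];  Q = [1, 2, 3]
  Insert 6 (step 4): P = [2, 3, 4, 6];  Q = [1, 2, 3, 4]
  Insert 1 (step 5): P = [1, 3, 4, 6] / [2];  Q = [1, 2, 3, 4] / [5]
  Insert 5 (step 6): P = [1, 3, 4, 5] / [2, 6];  Q = [1, 2, 3, 4] / [5, 6]
Final shape: (4, 2).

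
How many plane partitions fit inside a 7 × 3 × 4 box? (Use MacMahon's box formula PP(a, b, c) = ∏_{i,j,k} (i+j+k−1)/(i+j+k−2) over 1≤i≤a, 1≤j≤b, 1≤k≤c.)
PP(7, 3, 4) = 1557270

Evaluate the triple product over i = 1..7, j = 1..3, k = 1..4. The factors are (2/1) · (3/2) · (4/3) · (5/4) · (3/2) · (4/3) · (5/4) · (6/5) · … (84 factors total). The numerators and denominators telescope so the product is an integer; carrying out the multiplication exactly gives PP(7, 3, 4) = 1557270.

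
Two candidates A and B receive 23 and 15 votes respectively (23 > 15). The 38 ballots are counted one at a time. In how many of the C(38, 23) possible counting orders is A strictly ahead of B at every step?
Strict-lead orderings = 3257112960

Total orderings of the 38 votes with 23 for A: C(38, 23) = 15471286560. By the Bertrand ballot formula (Cycle Lemma / reflection principle), the number of orderings in which A is strictly ahead of B throughout is (p − q)/(p + q) · C(p + q, p) = (23 − 15)/(23 + 15) · 15471286560 = 3257112960.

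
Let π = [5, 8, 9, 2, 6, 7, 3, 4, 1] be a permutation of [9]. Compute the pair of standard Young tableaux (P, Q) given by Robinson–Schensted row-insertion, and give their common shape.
P = [1, 3, 4] / [2, 6, 7] / [5, 9] / [8];  Q = [1, 2, 3] / [4, 5, 6] / [7, 8] / [9];  common shape = (3, 3, 2, 1)

Row-insert the values π_1, π_2, … into P one at a time, bumping the leftmost entry strictly greater than the inserted value down to the next row. The recording tableau Q records, in position (i, j), the step at which that cell was added to P.
  Insert 5 (step 1): P = [5];  Q = [1]
  Insert 8 (step 2): P = [5, 8];  Q = [1, 2]
  Insert 9 (step 3): P = [5, 8, 9];  Q = [1, 2, 3]
  Insert 2 (step 4): P = [2, 8, 9] / [5];  Q = [1, 2, 3] / [4]
  Insert 6 (step 5): P = [2, 6, 9] / [5, 8];  Q = [1, 2, 3] / [4, 5]
  Insert 7 (step 6): P = [2, 6, 7] / [5, 8, 9];  Q = [1, 2, 3] / [4, 5, 6]
  Insert 3 (step 7): P = [2, 3, 7] / [5, 6, 9] / [8];  Q = [1, 2, 3] / [4, 5, 6] / [7]
  Insert 4 (step 8): P = [2, 3, 4] / [5, 6, 7] / [8, 9];  Q = [1, 2, 3] / [4, 5, 6] / [7, 8]
  Insert 1 (step 9): P = [1, 3, 4] / [2, 6, 7] / [5, 9] / [8];  Q = [1, 2, 3] / [4, 5, 6] / [7, 8] / [9]
Final shape: (3, 3, 2, 1).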